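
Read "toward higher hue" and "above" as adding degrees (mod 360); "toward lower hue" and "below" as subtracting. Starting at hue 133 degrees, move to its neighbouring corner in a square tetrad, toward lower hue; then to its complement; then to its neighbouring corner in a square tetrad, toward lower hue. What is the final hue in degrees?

square ↓ −90°: 133 − 90 = 43°
complement +180°: 43 + 180 = 223°
square ↓ −90°: 223 − 90 = 133°

133°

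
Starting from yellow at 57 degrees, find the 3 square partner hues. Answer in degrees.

57 + 90 = 147°
57 + 180 = 237°
57 + 270 = 327°

147°, 237° and 327°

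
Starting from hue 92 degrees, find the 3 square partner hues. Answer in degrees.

182°, 272°, 2°

A square tetradic scheme places four hues every 90°.
92 + 90 = 182°
92 + 180 = 272°
92 + 270 = 362 → 362 − 360 = 2°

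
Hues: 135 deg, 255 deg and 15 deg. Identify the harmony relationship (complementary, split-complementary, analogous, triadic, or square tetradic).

Sort the hues: 15°, 135°, 255°.
Successive gaps around the wheel: 120°, 120°, 120°.
Three hues equally spaced 120° apart form a triad.

triadic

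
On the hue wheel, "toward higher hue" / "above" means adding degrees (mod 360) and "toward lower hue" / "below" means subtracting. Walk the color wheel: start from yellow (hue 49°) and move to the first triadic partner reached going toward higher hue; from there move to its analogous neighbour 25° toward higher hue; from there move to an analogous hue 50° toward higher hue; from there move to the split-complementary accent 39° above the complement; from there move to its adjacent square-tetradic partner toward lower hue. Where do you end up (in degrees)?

triadic ↑ +120°: 49 + 120 = 169°
analog 25° ↑ +25°: 169 + 25 = 194°
analog 50° ↑ +50°: 194 + 50 = 244°
split-comp 39° ↑ +219°: 244 + 219 = 463 → 463 − 360 = 103°
square ↓ −90°: 103 − 90 = 13°

13°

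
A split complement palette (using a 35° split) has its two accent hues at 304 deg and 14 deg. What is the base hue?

159°

The accents sit 35° either side of the complement, so the complement is their short-arc midpoint on the wheel.
Short-arc midpoint of 304° and 14°: 339°.
Base is 180° from the complement: 339 − 180 = 159°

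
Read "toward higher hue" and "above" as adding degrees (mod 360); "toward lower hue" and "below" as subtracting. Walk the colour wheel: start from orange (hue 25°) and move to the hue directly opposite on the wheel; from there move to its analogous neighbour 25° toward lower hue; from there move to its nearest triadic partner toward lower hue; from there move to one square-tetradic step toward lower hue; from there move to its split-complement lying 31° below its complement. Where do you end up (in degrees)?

119°

+180° (complement): 25 + 180 = 205°
−25° (analog 25° ↓): 205 − 25 = 180°
−120° (triadic ↓): 180 − 120 = 60°
−90° (square ↓): 60 − 90 = -30 → -30 + 360 = 330°
+149° (split-comp 31° ↓): 330 + 149 = 479 → 479 − 360 = 119°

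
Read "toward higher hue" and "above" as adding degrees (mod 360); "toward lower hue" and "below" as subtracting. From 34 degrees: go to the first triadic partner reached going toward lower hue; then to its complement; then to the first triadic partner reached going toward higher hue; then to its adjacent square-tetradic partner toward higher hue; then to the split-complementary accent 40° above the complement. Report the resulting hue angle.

−120° (triadic ↓): 34 − 120 = -86 → -86 + 360 = 274°
+180° (complement): 274 + 180 = 454 → 454 − 360 = 94°
+120° (triadic ↑): 94 + 120 = 214°
+90° (square ↑): 214 + 90 = 304°
+220° (split-comp 40° ↑): 304 + 220 = 524 → 524 − 360 = 164°

164°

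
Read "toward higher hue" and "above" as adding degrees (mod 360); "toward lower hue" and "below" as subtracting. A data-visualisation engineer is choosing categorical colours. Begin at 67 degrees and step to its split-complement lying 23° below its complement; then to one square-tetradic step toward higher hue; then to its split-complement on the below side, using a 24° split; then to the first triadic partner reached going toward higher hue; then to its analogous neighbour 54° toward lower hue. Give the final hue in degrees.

176°

+157° (split-comp 23° ↓): 67 + 157 = 224°
+90° (square ↑): 224 + 90 = 314°
+156° (split-comp 24° ↓): 314 + 156 = 470 → 470 − 360 = 110°
+120° (triadic ↑): 110 + 120 = 230°
−54° (analog 54° ↓): 230 − 54 = 176°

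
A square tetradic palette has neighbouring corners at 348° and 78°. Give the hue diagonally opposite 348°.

168°

A square tetradic scheme places four hues 90° apart; opposite corners are 180° apart.
348 + 180 = 528 → 528 − 360 = 168°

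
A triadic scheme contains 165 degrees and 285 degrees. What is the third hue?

45°

A triad spaces three hues 120° apart.
The full set is {45°, 165°, 285°}.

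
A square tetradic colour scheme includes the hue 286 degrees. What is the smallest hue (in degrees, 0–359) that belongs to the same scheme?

A square tetradic scheme places four hues every 90°.
The full set through 286° is {16°, 106°, 196°, 286°}.

16°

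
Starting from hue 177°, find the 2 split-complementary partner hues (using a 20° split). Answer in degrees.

Split-complementary hues sit 20° either side of the complement.
Complement of 177°: 177 + 180 = 357°
357 − 20 = 337°
357 + 20 = 377 → 377 − 360 = 17°

337° and 17°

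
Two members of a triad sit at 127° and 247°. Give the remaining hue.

A triad spaces three hues 120° apart.
The full set is {7°, 127°, 247°}.

7°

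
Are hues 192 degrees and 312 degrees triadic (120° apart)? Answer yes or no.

Angular distance: |192 − 312| = 120 = 120°.
Triadic (120° apart) requires 120°.

yes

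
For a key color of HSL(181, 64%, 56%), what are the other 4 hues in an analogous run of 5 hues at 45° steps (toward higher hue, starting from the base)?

181 + 45 = 226°
181 + 90 = 271°
181 + 135 = 316°
181 + 180 = 361 → 361 − 360 = 1°

226°, 271°, 316°, and 1°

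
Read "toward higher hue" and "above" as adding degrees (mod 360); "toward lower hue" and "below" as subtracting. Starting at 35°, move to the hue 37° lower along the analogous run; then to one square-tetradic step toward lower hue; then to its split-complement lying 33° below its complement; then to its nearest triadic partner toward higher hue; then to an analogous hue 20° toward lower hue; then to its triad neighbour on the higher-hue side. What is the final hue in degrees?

35 − 37 = -2 → -2 + 360 = 358°   (analog 37° ↓)
358 − 90 = 268°   (square ↓)
268 + 147 = 415 → 415 − 360 = 55°   (split-comp 33° ↓)
55 + 120 = 175°   (triadic ↑)
175 − 20 = 155°   (analog 20° ↓)
155 + 120 = 275°   (triadic ↑)

275°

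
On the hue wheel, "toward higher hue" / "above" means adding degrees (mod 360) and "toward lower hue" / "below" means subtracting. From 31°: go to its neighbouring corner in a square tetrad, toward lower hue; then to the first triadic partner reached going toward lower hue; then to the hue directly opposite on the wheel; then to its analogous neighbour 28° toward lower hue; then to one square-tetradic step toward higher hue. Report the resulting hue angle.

63°

−90° (square ↓): 31 − 90 = -59 → -59 + 360 = 301°
−120° (triadic ↓): 301 − 120 = 181°
+180° (complement): 181 + 180 = 361 → 361 − 360 = 1°
−28° (analog 28° ↓): 1 − 28 = -27 → -27 + 360 = 333°
+90° (square ↑): 333 + 90 = 423 → 423 − 360 = 63°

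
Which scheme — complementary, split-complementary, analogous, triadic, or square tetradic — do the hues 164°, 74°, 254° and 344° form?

Sort the hues: 74°, 164°, 254°, 344°.
Successive gaps around the wheel: 90°, 90°, 90°, 90°.
Four hues every 90° form a square tetradic scheme.

square tetradic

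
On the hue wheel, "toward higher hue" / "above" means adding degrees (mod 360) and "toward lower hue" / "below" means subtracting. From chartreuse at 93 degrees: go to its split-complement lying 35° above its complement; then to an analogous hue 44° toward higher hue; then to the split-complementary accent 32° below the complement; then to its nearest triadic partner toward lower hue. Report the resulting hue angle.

20°

+215° (split-comp 35° ↑): 93 + 215 = 308°
+44° (analog 44° ↑): 308 + 44 = 352°
+148° (split-comp 32° ↓): 352 + 148 = 500 → 500 − 360 = 140°
−120° (triadic ↓): 140 − 120 = 20°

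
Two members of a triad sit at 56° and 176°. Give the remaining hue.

296°

A triad spaces three hues 120° apart.
The full set is {56°, 176°, 296°}.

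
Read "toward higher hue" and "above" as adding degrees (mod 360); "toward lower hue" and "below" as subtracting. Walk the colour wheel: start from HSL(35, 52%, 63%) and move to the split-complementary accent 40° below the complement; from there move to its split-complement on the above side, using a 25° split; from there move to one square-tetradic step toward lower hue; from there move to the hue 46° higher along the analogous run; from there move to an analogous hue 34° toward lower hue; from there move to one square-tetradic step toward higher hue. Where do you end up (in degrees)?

32°

split-comp 40° ↓ +140°: 35 + 140 = 175°
split-comp 25° ↑ +205°: 175 + 205 = 380 → 380 − 360 = 20°
square ↓ −90°: 20 − 90 = -70 → -70 + 360 = 290°
analog 46° ↑ +46°: 290 + 46 = 336°
analog 34° ↓ −34°: 336 − 34 = 302°
square ↑ +90°: 302 + 90 = 392 → 392 − 360 = 32°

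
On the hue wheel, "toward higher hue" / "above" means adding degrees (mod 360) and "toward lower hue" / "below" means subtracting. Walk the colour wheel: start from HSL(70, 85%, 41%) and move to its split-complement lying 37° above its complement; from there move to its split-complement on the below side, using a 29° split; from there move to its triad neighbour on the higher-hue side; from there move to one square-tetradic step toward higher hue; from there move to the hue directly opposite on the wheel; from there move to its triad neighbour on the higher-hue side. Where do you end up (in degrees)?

split-comp 37° ↑ +217°: 70 + 217 = 287°
split-comp 29° ↓ +151°: 287 + 151 = 438 → 438 − 360 = 78°
triadic ↑ +120°: 78 + 120 = 198°
square ↑ +90°: 198 + 90 = 288°
complement +180°: 288 + 180 = 468 → 468 − 360 = 108°
triadic ↑ +120°: 108 + 120 = 228°

228°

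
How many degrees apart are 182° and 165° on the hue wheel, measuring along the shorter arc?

|182 − 165| = 17.
17 ≤ 180, so the shorter arc is 17°.

17°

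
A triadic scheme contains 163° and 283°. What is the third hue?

A triad spaces three hues 120° apart.
The full set is {43°, 163°, 283°}.

43°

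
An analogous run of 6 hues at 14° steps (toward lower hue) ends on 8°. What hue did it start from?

5 steps of 14° (toward lower hue) give a net shift of −70°.
Start = end − shift: 8 + 70 = 78°

78°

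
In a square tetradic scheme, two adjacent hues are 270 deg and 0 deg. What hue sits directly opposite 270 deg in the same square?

90°

A square tetradic scheme places four hues 90° apart; opposite corners are 180° apart.
270 + 180 = 450 → 450 − 360 = 90°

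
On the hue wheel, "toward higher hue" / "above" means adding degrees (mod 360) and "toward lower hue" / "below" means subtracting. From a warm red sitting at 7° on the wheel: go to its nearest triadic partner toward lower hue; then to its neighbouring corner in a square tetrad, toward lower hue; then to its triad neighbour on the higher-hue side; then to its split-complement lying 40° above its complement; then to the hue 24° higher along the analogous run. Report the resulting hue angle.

triadic ↓ −120°: 7 − 120 = -113 → -113 + 360 = 247°
square ↓ −90°: 247 − 90 = 157°
triadic ↑ +120°: 157 + 120 = 277°
split-comp 40° ↑ +220°: 277 + 220 = 497 → 497 − 360 = 137°
analog 24° ↑ +24°: 137 + 24 = 161°

161°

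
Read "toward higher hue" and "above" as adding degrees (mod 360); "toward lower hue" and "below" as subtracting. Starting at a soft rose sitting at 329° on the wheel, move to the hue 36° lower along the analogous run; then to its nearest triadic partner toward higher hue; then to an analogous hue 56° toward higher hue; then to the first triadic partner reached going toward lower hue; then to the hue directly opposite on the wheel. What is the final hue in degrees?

analog 36° ↓ −36°: 329 − 36 = 293°
triadic ↑ +120°: 293 + 120 = 413 → 413 − 360 = 53°
analog 56° ↑ +56°: 53 + 56 = 109°
triadic ↓ −120°: 109 − 120 = -11 → -11 + 360 = 349°
complement +180°: 349 + 180 = 529 → 529 − 360 = 169°

169°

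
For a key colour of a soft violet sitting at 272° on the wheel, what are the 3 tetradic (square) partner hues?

A square tetradic scheme places four hues every 90°.
272 + 90 = 362 → 362 − 360 = 2°
272 + 180 = 452 → 452 − 360 = 92°
272 + 270 = 542 → 542 − 360 = 182°

2°, 92° and 182°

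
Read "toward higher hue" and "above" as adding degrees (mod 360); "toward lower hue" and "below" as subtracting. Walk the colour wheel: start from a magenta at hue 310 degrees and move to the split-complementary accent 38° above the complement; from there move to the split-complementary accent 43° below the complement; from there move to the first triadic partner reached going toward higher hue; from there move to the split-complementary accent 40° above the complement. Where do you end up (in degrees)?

285°

310 + 218 = 528 → 528 − 360 = 168°   (split-comp 38° ↑)
168 + 137 = 305°   (split-comp 43° ↓)
305 + 120 = 425 → 425 − 360 = 65°   (triadic ↑)
65 + 220 = 285°   (split-comp 40° ↑)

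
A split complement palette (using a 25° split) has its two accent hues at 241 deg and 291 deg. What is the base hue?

The accents sit 25° either side of the complement, so the complement is their short-arc midpoint on the wheel.
Short-arc midpoint of 241° and 291°: 266°.
Base is 180° from the complement: 266 − 180 = 86°

86°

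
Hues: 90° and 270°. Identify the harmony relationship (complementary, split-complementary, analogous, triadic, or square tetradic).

Sort the hues: 90°, 270°.
Successive gaps around the wheel: 180°, 180°.
Two hues 180° apart are complementary.

complementary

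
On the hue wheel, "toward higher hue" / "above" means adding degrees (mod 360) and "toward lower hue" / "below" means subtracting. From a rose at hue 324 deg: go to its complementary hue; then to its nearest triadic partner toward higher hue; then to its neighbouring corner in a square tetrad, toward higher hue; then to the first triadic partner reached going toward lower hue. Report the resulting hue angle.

234°

324 + 180 = 504 → 504 − 360 = 144°   (complement)
144 + 120 = 264°   (triadic ↑)
264 + 90 = 354°   (square ↑)
354 − 120 = 234°   (triadic ↓)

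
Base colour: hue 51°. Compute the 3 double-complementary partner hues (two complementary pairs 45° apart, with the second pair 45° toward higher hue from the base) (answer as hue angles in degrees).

A rectangular tetradic uses two complementary pairs 45° apart: offsets 0°, 45°, 180°, 225°.
51 + 45 = 96°
51 + 180 = 231°
51 + 225 = 276°

96°, 231°, 276°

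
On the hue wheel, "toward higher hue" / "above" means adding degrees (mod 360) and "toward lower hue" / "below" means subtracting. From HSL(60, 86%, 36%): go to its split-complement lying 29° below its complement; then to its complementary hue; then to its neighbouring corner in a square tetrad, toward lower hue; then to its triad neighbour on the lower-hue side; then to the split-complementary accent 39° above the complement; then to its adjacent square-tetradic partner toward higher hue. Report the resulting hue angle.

60 + 151 = 211°   (split-comp 29° ↓)
211 + 180 = 391 → 391 − 360 = 31°   (complement)
31 − 90 = -59 → -59 + 360 = 301°   (square ↓)
301 − 120 = 181°   (triadic ↓)
181 + 219 = 400 → 400 − 360 = 40°   (split-comp 39° ↑)
40 + 90 = 130°   (square ↑)

130°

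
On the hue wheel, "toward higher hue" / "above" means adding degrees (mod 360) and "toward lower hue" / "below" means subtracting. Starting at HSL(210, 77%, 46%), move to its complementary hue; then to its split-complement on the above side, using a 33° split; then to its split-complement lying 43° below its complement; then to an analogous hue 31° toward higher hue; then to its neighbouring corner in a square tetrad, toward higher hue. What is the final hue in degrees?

141°

+180° (complement): 210 + 180 = 390 → 390 − 360 = 30°
+213° (split-comp 33° ↑): 30 + 213 = 243°
+137° (split-comp 43° ↓): 243 + 137 = 380 → 380 − 360 = 20°
+31° (analog 31° ↑): 20 + 31 = 51°
+90° (square ↑): 51 + 90 = 141°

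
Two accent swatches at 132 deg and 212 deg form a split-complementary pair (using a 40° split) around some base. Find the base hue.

The accents sit 40° either side of the complement, so the complement is their short-arc midpoint on the wheel.
Short-arc midpoint of 132° and 212°: 172°.
Base is 180° from the complement: 172 − 180 = -8 → -8 + 360 = 352°

352°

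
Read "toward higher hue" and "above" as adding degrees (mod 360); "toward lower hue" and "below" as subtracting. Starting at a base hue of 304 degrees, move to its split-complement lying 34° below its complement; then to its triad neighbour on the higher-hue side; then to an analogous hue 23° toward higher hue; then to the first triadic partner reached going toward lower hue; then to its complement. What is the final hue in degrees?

293°

+146° (split-comp 34° ↓): 304 + 146 = 450 → 450 − 360 = 90°
+120° (triadic ↑): 90 + 120 = 210°
+23° (analog 23° ↑): 210 + 23 = 233°
−120° (triadic ↓): 233 − 120 = 113°
+180° (complement): 113 + 180 = 293°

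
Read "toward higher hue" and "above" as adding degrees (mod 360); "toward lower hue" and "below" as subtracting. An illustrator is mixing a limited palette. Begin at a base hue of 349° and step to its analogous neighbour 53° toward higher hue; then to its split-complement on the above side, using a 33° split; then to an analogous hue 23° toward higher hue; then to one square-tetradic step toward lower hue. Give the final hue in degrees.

+53° (analog 53° ↑): 349 + 53 = 402 → 402 − 360 = 42°
+213° (split-comp 33° ↑): 42 + 213 = 255°
+23° (analog 23° ↑): 255 + 23 = 278°
−90° (square ↓): 278 − 90 = 188°

188°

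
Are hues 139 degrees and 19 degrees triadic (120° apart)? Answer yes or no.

yes

Angular distance: |139 − 19| = 120 = 120°.
Triadic (120° apart) requires 120°.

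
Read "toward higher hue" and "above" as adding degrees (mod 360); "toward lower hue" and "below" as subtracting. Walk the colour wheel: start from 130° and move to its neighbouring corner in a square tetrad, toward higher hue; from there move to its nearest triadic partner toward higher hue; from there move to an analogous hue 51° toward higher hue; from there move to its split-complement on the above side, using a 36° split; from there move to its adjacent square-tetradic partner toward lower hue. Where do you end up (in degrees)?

square ↑ +90°: 130 + 90 = 220°
triadic ↑ +120°: 220 + 120 = 340°
analog 51° ↑ +51°: 340 + 51 = 391 → 391 − 360 = 31°
split-comp 36° ↑ +216°: 31 + 216 = 247°
square ↓ −90°: 247 − 90 = 157°

157°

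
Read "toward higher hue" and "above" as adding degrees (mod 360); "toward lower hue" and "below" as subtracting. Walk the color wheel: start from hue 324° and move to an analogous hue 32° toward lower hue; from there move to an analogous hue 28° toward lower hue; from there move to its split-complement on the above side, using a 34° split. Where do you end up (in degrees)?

−32° (analog 32° ↓): 324 − 32 = 292°
−28° (analog 28° ↓): 292 − 28 = 264°
+214° (split-comp 34° ↑): 264 + 214 = 478 → 478 − 360 = 118°

118°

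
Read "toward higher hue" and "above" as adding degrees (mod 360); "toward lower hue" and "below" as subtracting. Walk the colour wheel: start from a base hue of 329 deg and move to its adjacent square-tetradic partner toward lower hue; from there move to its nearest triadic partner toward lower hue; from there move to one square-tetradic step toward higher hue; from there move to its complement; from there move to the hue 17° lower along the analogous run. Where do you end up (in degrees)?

329 − 90 = 239°   (square ↓)
239 − 120 = 119°   (triadic ↓)
119 + 90 = 209°   (square ↑)
209 + 180 = 389 → 389 − 360 = 29°   (complement)
29 − 17 = 12°   (analog 17° ↓)

12°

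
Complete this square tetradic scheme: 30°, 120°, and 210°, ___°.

A square tetradic scheme places four hues every 90°.
The full set through 30° is {30°, 120°, 210°, 300°}.
Given {30°, 120°, 210°}, the missing hue is 300°.

300°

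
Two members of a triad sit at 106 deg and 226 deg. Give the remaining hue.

A triad spaces three hues 120° apart.
The full set is {106°, 226°, 346°}.

346°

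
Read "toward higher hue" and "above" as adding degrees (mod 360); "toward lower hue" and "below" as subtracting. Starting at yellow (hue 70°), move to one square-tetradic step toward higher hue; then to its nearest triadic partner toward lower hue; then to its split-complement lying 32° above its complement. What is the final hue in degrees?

252°

70 + 90 = 160°   (square ↑)
160 − 120 = 40°   (triadic ↓)
40 + 212 = 252°   (split-comp 32° ↑)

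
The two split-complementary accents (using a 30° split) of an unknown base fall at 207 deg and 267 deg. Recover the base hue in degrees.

57°

The accents sit 30° either side of the complement, so the complement is their short-arc midpoint on the wheel.
Short-arc midpoint of 207° and 267°: 237°.
Base is 180° from the complement: 237 − 180 = 57°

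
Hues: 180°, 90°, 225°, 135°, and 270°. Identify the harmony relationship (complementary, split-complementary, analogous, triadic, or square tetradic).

analogous

Sort the hues: 90°, 135°, 180°, 225°, 270°.
Successive gaps around the wheel: 45°, 45°, 45°, 45°, 180°.
A run of hues at equal small steps (45°) with one large closing gap is an analogous group.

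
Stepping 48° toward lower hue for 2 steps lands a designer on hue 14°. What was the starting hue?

110°

2 steps of 48° (toward lower hue) give a net shift of −96°.
Start = end − shift: 14 + 96 = 110°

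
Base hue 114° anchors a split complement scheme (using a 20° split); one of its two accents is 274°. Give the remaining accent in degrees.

Split-complementary hues sit 20° either side of the complement.
Complement of the base 114°: 114 + 180 = 294°
The given accent 274° is 20° one side of 294°; the other accent sits 20° the other side: 294 + 20 = 314°

314°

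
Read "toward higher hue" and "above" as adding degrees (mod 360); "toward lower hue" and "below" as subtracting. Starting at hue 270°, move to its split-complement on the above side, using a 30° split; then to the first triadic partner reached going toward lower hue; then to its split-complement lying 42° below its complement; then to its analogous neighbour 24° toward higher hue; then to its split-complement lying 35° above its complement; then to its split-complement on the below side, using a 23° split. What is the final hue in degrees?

split-comp 30° ↑ +210°: 270 + 210 = 480 → 480 − 360 = 120°
triadic ↓ −120°: 120 − 120 = 0°
split-comp 42° ↓ +138°: 0 + 138 = 138°
analog 24° ↑ +24°: 138 + 24 = 162°
split-comp 35° ↑ +215°: 162 + 215 = 377 → 377 − 360 = 17°
split-comp 23° ↓ +157°: 17 + 157 = 174°

174°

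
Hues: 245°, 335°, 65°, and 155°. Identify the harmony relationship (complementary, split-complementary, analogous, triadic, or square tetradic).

square tetradic

Sort the hues: 65°, 155°, 245°, 335°.
Successive gaps around the wheel: 90°, 90°, 90°, 90°.
Four hues every 90° form a square tetradic scheme.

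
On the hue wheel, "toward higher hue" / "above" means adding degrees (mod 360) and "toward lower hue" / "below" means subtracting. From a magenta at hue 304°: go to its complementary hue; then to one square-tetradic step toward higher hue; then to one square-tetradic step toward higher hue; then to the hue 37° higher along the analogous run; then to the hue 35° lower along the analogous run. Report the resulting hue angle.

306°

+180° (complement): 304 + 180 = 484 → 484 − 360 = 124°
+90° (square ↑): 124 + 90 = 214°
+90° (square ↑): 214 + 90 = 304°
+37° (analog 37° ↑): 304 + 37 = 341°
−35° (analog 35° ↓): 341 − 35 = 306°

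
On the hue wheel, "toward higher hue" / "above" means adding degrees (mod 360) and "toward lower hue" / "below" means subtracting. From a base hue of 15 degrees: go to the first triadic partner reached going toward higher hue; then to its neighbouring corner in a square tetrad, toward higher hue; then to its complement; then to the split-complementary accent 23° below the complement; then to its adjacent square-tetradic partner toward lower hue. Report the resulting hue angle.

112°

triadic ↑ +120°: 15 + 120 = 135°
square ↑ +90°: 135 + 90 = 225°
complement +180°: 225 + 180 = 405 → 405 − 360 = 45°
split-comp 23° ↓ +157°: 45 + 157 = 202°
square ↓ −90°: 202 − 90 = 112°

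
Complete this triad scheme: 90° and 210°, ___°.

A triad places three hues 120° apart.
The full set through 90° is {90°, 210°, 330°}.
Given {90°, 210°}, the missing hue is 330°.

330°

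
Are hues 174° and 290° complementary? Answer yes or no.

no

Angular distance: |174 − 290| = 116 = 116°.
Complementary requires 180°.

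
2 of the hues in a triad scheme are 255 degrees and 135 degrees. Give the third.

A triad places three hues 120° apart.
The full set through 135° is {15°, 135°, 255°}.
Given {135°, 255°}, the missing hue is 15°.

15°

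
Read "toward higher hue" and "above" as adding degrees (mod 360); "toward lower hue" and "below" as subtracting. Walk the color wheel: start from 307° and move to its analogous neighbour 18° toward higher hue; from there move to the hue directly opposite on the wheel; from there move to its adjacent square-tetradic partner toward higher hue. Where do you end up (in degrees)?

+18° (analog 18° ↑): 307 + 18 = 325°
+180° (complement): 325 + 180 = 505 → 505 − 360 = 145°
+90° (square ↑): 145 + 90 = 235°

235°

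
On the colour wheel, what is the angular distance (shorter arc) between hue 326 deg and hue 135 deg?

169°

|326 − 135| = 191.
The shorter arc is 360 − 191 = 169°.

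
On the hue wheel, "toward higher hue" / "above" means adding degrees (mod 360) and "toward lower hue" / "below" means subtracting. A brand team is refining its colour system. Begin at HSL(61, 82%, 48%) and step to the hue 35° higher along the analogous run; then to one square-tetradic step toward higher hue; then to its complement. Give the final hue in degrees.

6°

61 + 35 = 96°   (analog 35° ↑)
96 + 90 = 186°   (square ↑)
186 + 180 = 366 → 366 − 360 = 6°   (complement)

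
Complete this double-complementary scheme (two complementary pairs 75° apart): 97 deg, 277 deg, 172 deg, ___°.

352°

A rectangular tetradic uses two complementary pairs 75° apart: offsets 0°, 75°, 180°, 255°.
Among {97°, 172°, 277°}, 277° and 97° are a 180° pair.
The remaining hue 172° needs its own complement: 172 + 180 = 352°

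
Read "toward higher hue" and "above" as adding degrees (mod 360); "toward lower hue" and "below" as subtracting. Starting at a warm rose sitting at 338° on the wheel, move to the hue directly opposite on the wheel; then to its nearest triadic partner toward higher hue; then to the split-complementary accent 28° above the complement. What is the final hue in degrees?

126°

complement +180°: 338 + 180 = 518 → 518 − 360 = 158°
triadic ↑ +120°: 158 + 120 = 278°
split-comp 28° ↑ +208°: 278 + 208 = 486 → 486 − 360 = 126°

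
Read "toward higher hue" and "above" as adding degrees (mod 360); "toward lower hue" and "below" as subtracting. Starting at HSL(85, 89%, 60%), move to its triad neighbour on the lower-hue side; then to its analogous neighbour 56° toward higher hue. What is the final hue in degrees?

21°

triadic ↓ −120°: 85 − 120 = -35 → -35 + 360 = 325°
analog 56° ↑ +56°: 325 + 56 = 381 → 381 − 360 = 21°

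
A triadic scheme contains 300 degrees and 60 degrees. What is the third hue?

180°

A triad spaces three hues 120° apart.
The full set is {60°, 180°, 300°}.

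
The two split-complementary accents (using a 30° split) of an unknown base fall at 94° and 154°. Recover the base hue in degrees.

304°

The accents sit 30° either side of the complement, so the complement is their short-arc midpoint on the wheel.
Short-arc midpoint of 94° and 154°: 124°.
Base is 180° from the complement: 124 − 180 = -56 → -56 + 360 = 304°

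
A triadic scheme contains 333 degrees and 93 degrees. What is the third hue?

213°

A triad spaces three hues 120° apart.
The full set is {93°, 213°, 333°}.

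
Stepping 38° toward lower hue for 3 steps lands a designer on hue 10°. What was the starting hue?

3 steps of 38° (toward lower hue) give a net shift of −114°.
Start = end − shift: 10 + 114 = 124°

124°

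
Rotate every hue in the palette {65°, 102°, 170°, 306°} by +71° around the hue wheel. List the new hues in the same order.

136°, 173°, 241°, 17°

65 + 71 = 136°
102 + 71 = 173°
170 + 71 = 241°
306 + 71 = 377 → 377 − 360 = 17°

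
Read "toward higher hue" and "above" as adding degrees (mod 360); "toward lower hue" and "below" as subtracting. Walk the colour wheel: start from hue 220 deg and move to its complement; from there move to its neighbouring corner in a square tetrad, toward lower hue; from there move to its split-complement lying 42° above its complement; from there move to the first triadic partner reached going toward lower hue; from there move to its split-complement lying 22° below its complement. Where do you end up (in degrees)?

+180° (complement): 220 + 180 = 400 → 400 − 360 = 40°
−90° (square ↓): 40 − 90 = -50 → -50 + 360 = 310°
+222° (split-comp 42° ↑): 310 + 222 = 532 → 532 − 360 = 172°
−120° (triadic ↓): 172 − 120 = 52°
+158° (split-comp 22° ↓): 52 + 158 = 210°

210°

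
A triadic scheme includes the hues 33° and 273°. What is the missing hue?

153°

A triad places three hues 120° apart.
The full set through 33° is {33°, 153°, 273°}.
Given {33°, 273°}, the missing hue is 153°.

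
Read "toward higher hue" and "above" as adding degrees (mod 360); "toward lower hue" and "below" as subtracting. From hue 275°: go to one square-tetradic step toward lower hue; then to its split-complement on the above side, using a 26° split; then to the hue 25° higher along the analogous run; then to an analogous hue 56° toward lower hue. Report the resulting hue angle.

square ↓ −90°: 275 − 90 = 185°
split-comp 26° ↑ +206°: 185 + 206 = 391 → 391 − 360 = 31°
analog 25° ↑ +25°: 31 + 25 = 56°
analog 56° ↓ −56°: 56 − 56 = 0°

0°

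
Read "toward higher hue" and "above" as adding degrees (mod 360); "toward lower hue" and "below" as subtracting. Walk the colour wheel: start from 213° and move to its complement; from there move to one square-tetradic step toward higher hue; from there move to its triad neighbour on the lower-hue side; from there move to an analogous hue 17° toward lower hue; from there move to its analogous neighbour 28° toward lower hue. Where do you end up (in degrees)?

318°

213 + 180 = 393 → 393 − 360 = 33°   (complement)
33 + 90 = 123°   (square ↑)
123 − 120 = 3°   (triadic ↓)
3 − 17 = -14 → -14 + 360 = 346°   (analog 17° ↓)
346 − 28 = 318°   (analog 28° ↓)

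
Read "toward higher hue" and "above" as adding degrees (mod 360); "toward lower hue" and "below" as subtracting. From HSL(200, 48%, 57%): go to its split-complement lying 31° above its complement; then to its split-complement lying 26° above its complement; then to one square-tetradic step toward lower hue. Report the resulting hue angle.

split-comp 31° ↑ +211°: 200 + 211 = 411 → 411 − 360 = 51°
split-comp 26° ↑ +206°: 51 + 206 = 257°
square ↓ −90°: 257 − 90 = 167°

167°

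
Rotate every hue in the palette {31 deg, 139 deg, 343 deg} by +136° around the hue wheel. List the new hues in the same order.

31 + 136 = 167°
139 + 136 = 275°
343 + 136 = 479 → 479 − 360 = 119°

167°, 275°, 119°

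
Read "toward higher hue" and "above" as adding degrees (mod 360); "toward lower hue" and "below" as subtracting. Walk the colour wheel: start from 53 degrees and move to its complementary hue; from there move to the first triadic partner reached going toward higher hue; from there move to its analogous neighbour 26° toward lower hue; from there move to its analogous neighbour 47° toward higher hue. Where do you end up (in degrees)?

14°

+180° (complement): 53 + 180 = 233°
+120° (triadic ↑): 233 + 120 = 353°
−26° (analog 26° ↓): 353 − 26 = 327°
+47° (analog 47° ↑): 327 + 47 = 374 → 374 − 360 = 14°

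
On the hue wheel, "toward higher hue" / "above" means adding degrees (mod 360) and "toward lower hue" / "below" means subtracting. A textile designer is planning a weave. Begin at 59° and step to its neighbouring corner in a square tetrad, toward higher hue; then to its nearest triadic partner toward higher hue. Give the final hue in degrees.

269°

square ↑ +90°: 59 + 90 = 149°
triadic ↑ +120°: 149 + 120 = 269°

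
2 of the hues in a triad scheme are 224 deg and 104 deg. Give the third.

A triad places three hues 120° apart.
The full set through 104° is {104°, 224°, 344°}.
Given {104°, 224°}, the missing hue is 344°.

344°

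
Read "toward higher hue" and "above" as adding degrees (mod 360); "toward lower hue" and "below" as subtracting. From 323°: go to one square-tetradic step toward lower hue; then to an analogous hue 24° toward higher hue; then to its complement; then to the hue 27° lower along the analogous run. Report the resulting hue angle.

square ↓ −90°: 323 − 90 = 233°
analog 24° ↑ +24°: 233 + 24 = 257°
complement +180°: 257 + 180 = 437 → 437 − 360 = 77°
analog 27° ↓ −27°: 77 − 27 = 50°

50°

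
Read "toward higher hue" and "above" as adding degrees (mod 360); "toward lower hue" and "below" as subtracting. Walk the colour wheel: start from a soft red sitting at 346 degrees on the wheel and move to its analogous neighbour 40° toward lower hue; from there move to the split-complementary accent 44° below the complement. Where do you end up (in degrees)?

−40° (analog 40° ↓): 346 − 40 = 306°
+136° (split-comp 44° ↓): 306 + 136 = 442 → 442 − 360 = 82°

82°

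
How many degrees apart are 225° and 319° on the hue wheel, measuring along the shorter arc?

94°

|225 − 319| = 94.
94 ≤ 180, so the shorter arc is 94°.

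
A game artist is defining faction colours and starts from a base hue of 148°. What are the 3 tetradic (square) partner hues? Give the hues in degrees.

148 + 90 = 238°
148 + 180 = 328°
148 + 270 = 418 → 418 − 360 = 58°

238°, 328°, 58°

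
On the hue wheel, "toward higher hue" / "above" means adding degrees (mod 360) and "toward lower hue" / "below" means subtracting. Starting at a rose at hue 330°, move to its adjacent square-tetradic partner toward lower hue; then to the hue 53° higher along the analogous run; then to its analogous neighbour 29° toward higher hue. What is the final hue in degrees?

−90° (square ↓): 330 − 90 = 240°
+53° (analog 53° ↑): 240 + 53 = 293°
+29° (analog 29° ↑): 293 + 29 = 322°

322°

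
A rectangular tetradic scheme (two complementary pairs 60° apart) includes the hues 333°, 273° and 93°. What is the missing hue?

A rectangular tetradic uses two complementary pairs 60° apart: offsets 0°, 60°, 180°, 240°.
Among {93°, 273°, 333°}, 93° and 273° are a 180° pair.
The remaining hue 333° needs its own complement: 333 + 180 = 513 → 513 − 360 = 153°

153°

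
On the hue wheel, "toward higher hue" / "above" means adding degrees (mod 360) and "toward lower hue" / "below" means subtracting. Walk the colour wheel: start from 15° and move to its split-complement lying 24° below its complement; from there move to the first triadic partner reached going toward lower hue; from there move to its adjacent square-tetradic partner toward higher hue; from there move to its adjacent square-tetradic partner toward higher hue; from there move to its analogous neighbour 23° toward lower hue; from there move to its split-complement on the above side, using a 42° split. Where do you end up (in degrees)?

+156° (split-comp 24° ↓): 15 + 156 = 171°
−120° (triadic ↓): 171 − 120 = 51°
+90° (square ↑): 51 + 90 = 141°
+90° (square ↑): 141 + 90 = 231°
−23° (analog 23° ↓): 231 − 23 = 208°
+222° (split-comp 42° ↑): 208 + 222 = 430 → 430 − 360 = 70°

70°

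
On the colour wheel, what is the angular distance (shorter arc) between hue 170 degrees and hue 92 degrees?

|170 − 92| = 78.
78 ≤ 180, so the shorter arc is 78°.

78°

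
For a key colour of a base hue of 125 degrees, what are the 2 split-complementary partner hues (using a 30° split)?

Split-complementary hues sit 30° either side of the complement.
Complement of 125 degrees: 125 + 180 = 305°
305 − 30 = 275°
305 + 30 = 335°

275° and 335°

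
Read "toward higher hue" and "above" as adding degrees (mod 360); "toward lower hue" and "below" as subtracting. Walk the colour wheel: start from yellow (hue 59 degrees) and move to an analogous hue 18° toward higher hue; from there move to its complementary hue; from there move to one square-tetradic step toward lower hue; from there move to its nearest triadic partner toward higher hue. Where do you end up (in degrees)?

287°

+18° (analog 18° ↑): 59 + 18 = 77°
+180° (complement): 77 + 180 = 257°
−90° (square ↓): 257 − 90 = 167°
+120° (triadic ↑): 167 + 120 = 287°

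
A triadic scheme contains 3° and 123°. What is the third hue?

243°

A triad spaces three hues 120° apart.
The full set is {3°, 123°, 243°}.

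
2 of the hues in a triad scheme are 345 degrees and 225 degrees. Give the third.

A triad places three hues 120° apart.
The full set through 225° is {105°, 225°, 345°}.
Given {225°, 345°}, the missing hue is 105°.

105°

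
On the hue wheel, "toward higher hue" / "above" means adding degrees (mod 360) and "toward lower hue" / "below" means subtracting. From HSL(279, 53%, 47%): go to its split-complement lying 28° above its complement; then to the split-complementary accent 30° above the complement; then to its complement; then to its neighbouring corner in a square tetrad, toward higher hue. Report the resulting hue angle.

247°

+208° (split-comp 28° ↑): 279 + 208 = 487 → 487 − 360 = 127°
+210° (split-comp 30° ↑): 127 + 210 = 337°
+180° (complement): 337 + 180 = 517 → 517 − 360 = 157°
+90° (square ↑): 157 + 90 = 247°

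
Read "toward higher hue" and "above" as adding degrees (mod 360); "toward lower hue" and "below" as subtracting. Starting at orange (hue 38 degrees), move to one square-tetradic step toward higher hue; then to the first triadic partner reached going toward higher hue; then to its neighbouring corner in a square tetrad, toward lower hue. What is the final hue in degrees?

158°

square ↑ +90°: 38 + 90 = 128°
triadic ↑ +120°: 128 + 120 = 248°
square ↓ −90°: 248 − 90 = 158°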